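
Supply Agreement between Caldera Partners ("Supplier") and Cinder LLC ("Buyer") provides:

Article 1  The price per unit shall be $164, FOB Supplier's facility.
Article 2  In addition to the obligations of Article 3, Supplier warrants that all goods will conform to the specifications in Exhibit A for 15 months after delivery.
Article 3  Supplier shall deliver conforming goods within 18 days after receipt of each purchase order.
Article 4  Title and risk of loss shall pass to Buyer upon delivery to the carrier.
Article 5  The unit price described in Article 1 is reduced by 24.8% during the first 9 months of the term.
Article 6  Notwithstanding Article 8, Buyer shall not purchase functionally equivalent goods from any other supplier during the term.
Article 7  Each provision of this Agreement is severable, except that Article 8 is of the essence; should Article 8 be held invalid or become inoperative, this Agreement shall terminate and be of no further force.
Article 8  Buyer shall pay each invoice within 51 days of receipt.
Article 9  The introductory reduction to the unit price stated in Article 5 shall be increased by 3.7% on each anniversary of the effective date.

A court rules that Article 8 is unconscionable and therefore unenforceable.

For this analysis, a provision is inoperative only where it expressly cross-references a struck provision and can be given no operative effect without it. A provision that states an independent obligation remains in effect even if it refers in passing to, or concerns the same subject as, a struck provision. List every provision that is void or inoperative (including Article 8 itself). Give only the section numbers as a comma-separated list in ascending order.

1, 2, 3, 4, 5, 6, 7, 8, 9

Article 8 is struck. No other provision's operative terms depend on Article 8. Article 7 makes Article 8 an essential term, and Article 8 is the provision held invalid; under Article 7, the entire Agreement is therefore void. No provision of the Agreement survives.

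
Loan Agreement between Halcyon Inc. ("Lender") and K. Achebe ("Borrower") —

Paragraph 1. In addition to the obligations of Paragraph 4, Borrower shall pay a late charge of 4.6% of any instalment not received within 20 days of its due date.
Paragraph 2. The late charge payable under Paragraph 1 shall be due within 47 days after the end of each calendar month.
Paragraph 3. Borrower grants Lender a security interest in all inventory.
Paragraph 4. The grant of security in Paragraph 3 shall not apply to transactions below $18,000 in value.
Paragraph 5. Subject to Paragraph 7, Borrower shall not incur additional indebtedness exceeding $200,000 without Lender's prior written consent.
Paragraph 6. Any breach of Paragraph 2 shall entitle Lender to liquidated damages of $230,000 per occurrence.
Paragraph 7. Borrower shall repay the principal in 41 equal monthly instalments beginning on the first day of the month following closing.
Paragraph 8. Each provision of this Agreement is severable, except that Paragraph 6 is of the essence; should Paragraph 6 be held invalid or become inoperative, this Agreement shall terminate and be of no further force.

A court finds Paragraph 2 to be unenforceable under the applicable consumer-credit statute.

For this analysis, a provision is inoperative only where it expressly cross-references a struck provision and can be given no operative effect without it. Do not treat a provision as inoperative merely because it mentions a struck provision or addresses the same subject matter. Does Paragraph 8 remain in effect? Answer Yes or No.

No

Paragraph 2 is struck. Paragraph 6 operates only by reference to Paragraph 2, so it falls with Paragraph 2. Paragraph 8 makes Paragraph 6 an essential term, and Paragraph 6 has been rendered inoperative by the cascade; under Paragraph 8, the entire Agreement is therefore void. No provision of the Agreement survives. Paragraph 8 is among the inoperative provisions, so the answer is no.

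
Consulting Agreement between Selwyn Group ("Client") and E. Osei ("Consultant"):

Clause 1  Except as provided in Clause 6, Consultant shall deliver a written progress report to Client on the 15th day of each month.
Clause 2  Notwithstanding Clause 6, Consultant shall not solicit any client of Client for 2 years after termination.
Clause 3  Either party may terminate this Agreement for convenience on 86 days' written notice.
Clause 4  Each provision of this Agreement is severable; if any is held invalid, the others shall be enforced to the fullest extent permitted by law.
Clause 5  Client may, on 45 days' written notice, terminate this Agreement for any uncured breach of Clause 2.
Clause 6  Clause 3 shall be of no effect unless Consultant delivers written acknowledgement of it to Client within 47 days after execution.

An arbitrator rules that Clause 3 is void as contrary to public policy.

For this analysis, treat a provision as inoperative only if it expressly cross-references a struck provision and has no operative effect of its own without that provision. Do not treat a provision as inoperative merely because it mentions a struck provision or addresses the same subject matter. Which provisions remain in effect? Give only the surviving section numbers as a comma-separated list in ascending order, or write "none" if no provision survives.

Clause 3 is struck. Clause 6 operates only by reference to Clause 3, so it falls with Clause 3. Although Clause 2 refers to Clause 6, its operative terms do not depend on Clause 6, so it remains in effect. Although Clause 1 refers to Clause 6, its operative terms do not depend on Clause 6, so it remains in effect. Under the severability clause in Clause 4, the remaining provisions continue in force. The provisions still in force are Clause 1, Clause 2, Clause 4, and Clause 5.

1, 2, 4, 5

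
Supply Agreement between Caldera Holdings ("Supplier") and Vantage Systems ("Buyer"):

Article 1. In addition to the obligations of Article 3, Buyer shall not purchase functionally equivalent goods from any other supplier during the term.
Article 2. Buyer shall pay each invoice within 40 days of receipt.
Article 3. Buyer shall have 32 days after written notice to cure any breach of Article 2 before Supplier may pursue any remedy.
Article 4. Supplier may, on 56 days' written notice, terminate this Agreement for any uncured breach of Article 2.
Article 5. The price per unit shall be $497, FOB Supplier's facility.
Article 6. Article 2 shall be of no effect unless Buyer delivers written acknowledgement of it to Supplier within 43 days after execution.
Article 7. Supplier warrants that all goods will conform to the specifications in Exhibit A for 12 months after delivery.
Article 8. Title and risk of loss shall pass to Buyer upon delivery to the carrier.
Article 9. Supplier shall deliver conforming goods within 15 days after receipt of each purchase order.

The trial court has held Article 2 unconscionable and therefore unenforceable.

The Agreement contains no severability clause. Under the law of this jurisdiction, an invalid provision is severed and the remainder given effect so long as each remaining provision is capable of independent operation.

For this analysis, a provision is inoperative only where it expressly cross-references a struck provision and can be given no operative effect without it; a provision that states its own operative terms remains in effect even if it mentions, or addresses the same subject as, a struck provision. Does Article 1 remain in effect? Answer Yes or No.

Article 2 is struck. Article 3 merely fixes the cure period for breach of Article 2; with Article 2 gone it has nothing to operate on and falls away. The only function of Article 4 is the termination right for breach of Article 2, so it cannot stand once Article 2 is removed. Article 6 merely fixes the acknowledgement condition for Article 2; with Article 2 gone it has nothing to operate on and falls away. Article 1 mentions Article 3 but its own obligation stands independently of Article 3, so Article 1 is not affected. Under the stated default rule, only provisions that cannot operate independently fall away; the rest are enforced. The provisions still in force are Article 1, Article 5, Article 7, Article 8, and Article 9. Article 1 is among the surviving provisions, so the answer is yes.

Yes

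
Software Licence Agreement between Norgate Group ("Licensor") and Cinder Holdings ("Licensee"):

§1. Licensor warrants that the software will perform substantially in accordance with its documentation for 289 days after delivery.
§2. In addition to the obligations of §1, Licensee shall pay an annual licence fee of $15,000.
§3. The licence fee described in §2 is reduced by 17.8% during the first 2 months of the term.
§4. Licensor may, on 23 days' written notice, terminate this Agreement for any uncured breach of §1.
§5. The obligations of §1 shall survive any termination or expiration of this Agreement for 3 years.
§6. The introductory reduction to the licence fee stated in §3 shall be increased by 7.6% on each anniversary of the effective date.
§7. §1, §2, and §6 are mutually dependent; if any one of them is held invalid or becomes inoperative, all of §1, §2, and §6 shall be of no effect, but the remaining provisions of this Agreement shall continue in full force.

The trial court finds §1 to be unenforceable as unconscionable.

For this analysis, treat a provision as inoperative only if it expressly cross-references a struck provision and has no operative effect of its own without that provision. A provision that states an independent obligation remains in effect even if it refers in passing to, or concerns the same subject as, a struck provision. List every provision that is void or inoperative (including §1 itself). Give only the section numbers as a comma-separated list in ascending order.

1, 2, 3, 4, 5, 6

§1 is struck. §4 operates only by reference to §1, so it falls with §1. §5 merely fixes the survival period for §1; with §1 gone it has nothing to operate on and falls away. §7 declares §1, §2, and §6 mutually dependent; since one of them has fallen, all of them are of no effect. That brings down §2 and §6 as well. §3 in turn depends solely on a provision now struck and likewise falls. The remainder continues in force under §7. Only §7 remains in effect.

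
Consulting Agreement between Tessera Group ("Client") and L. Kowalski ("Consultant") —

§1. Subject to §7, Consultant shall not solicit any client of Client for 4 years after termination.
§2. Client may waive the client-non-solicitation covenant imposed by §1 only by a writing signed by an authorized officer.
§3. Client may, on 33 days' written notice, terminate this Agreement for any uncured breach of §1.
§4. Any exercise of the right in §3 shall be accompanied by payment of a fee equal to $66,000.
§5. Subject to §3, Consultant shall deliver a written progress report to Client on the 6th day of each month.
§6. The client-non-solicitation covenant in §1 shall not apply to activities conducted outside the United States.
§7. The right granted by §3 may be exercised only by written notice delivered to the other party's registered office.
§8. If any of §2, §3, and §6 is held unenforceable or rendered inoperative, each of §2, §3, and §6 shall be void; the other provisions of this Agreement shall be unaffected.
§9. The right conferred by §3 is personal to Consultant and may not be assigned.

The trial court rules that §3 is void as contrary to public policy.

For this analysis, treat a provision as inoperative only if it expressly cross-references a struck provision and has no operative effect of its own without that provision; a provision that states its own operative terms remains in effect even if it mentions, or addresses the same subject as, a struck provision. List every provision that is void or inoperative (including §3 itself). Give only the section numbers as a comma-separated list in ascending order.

§3 is struck. §4 merely fixes the exercise fee for §3; with §3 gone it has nothing to operate on and falls away. §7 has no operative effect of its own apart from §3 and is therefore inoperative. §9 operates only by reference to §3, so it falls with §3. §5 mentions §3 but its own obligation stands independently of §3, so §5 is not affected. Although §1 refers to §7, its operative terms do not depend on §7, so it remains in effect. §8 declares §2, §3, and §6 mutually dependent; since one of them has fallen, all of them are of no effect. That brings down §2 and §6 as well. The remainder continues in force under §8. §1, §5, and §8 remain in effect.

2, 3, 4, 6, 7, 9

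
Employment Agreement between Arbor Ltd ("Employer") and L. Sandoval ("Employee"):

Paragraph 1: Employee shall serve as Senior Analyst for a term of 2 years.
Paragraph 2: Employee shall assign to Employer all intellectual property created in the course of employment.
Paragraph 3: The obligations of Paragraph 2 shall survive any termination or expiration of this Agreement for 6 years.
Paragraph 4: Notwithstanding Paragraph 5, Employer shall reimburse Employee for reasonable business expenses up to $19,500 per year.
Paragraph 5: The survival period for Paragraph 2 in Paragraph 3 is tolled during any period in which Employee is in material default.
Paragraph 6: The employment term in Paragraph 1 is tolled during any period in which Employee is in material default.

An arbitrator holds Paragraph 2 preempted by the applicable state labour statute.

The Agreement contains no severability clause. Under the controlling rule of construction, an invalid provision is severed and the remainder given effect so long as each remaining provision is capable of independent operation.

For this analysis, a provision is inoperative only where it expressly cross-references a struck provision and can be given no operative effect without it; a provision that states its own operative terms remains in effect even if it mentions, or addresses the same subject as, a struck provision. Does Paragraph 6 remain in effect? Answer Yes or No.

Paragraph 2 is struck. Paragraph 3 operates only by reference to Paragraph 2, so it falls with Paragraph 2. Paragraph 5 operates only by reference to Paragraph 3, so it falls with Paragraph 3. Although Paragraph 4 refers to Paragraph 5, its operative terms do not depend on Paragraph 5, so it remains in effect. Under the stated default rule, only provisions that cannot operate independently fall away; the rest are enforced. That leaves Paragraph 1, Paragraph 4, and Paragraph 6 in effect. Paragraph 6 is among the surviving provisions, so the answer is yes.

Yes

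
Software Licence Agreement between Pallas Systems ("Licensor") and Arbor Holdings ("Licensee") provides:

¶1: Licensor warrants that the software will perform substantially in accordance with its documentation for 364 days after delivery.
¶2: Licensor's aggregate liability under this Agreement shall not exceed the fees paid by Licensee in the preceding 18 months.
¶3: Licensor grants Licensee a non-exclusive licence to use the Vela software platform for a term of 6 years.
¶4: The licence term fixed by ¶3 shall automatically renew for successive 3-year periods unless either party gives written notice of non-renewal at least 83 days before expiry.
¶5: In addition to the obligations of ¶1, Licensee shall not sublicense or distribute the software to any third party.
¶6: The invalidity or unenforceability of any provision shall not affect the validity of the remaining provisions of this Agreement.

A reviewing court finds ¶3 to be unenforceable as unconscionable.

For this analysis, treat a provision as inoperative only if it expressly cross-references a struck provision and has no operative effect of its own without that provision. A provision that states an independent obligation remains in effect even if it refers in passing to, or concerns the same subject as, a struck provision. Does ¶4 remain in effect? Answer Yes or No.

No

¶3 is struck. The whole of ¶4 is the renewal of the licence term, defined by reference to ¶3, so ¶4 cannot stand once ¶3 is removed. ¶6 is a severability clause and preserves every provision that can still be given independent effect. That leaves ¶1, ¶2, ¶5, and ¶6 in effect. ¶4 is among the inoperative provisions, so the answer is no.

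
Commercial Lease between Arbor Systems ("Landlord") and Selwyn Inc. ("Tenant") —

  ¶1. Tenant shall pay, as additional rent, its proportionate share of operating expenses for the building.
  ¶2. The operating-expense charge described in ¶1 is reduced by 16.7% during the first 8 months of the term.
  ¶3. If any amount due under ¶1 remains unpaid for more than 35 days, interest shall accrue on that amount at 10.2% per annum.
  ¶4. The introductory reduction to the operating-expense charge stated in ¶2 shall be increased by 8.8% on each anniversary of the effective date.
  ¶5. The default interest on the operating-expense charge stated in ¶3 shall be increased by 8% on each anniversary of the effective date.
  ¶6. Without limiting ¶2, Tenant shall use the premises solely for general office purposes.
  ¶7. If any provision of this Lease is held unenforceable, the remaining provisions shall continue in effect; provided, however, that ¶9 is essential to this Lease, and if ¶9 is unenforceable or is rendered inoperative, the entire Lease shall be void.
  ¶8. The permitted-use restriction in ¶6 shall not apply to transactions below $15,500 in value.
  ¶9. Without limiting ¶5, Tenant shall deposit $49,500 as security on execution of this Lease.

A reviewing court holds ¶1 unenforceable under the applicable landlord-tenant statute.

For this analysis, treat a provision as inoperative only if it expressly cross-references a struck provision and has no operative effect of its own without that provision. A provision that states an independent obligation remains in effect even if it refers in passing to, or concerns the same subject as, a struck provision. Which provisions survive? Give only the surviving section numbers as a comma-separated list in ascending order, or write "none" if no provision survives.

¶1 is struck. The whole of ¶2 is the introductory reduction to the operating-expense charge, defined by reference to ¶1, so ¶2 cannot stand once ¶1 is removed. ¶3 operates only by reference to ¶1, so it falls with ¶1. The whole of ¶4 is the escalation of the introductory reduction to the operating-expense charge, defined by reference to ¶2, so ¶4 cannot stand once ¶2 is removed. ¶5 does nothing except set the escalation of the default interest on the operating-expense charge by reference to ¶3; with ¶3 gone it has no independent effect and is inoperative. ¶9 mentions ¶5 but its own obligation stands independently of ¶5, so ¶9 is not affected. ¶6 mentions ¶2 but its own obligation stands independently of ¶2, so ¶6 is not affected. ¶7 makes ¶9 an essential term, but ¶9 is unaffected, so the severability proviso in ¶7 preserves the remaining provisions. ¶6, ¶7, ¶8, and ¶9 remain in effect.

6, 7, 8, 9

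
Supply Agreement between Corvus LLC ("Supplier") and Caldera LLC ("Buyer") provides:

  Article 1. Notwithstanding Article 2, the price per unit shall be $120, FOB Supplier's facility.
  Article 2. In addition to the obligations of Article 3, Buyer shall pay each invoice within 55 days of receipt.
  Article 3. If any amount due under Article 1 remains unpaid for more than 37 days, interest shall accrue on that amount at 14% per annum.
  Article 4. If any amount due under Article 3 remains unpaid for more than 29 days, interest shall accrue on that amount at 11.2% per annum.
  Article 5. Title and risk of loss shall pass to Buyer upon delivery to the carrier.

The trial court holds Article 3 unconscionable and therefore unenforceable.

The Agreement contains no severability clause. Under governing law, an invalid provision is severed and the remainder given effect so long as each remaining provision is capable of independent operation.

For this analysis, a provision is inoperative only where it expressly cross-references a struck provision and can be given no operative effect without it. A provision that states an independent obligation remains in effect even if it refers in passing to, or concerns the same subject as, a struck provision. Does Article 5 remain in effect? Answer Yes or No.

Article 3 is struck. Article 4 does nothing except set the default interest on the default interest on the unit price by reference to Article 3; with Article 3 gone it has no independent effect and is inoperative. Article 2 mentions Article 3 but its own obligation stands independently of Article 3, so Article 2 is not affected. Under the stated default rule, only provisions that cannot operate independently fall away; the rest are enforced. Article 1, Article 2, and Article 5 remain in effect. Article 5 is among the surviving provisions, so the answer is yes.

Yes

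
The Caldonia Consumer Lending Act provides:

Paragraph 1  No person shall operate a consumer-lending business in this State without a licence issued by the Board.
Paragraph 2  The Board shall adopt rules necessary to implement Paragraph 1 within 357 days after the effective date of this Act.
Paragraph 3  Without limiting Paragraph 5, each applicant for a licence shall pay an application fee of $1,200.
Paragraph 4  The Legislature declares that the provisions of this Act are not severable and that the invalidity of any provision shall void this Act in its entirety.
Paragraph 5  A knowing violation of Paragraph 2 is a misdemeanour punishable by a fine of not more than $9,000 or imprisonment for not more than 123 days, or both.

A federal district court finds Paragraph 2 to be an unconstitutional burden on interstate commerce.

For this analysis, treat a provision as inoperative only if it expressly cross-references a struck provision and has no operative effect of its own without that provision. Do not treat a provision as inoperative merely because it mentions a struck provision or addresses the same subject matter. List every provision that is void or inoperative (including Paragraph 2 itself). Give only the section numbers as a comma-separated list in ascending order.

1, 2, 3, 4, 5

Paragraph 2 is struck. The only function of Paragraph 5 is the criminal penalty for violating Paragraph 2, so it cannot stand once Paragraph 2 is removed. Paragraph 4 provides that the Act is not severable, so the invalidity of any one provision voids the entire Act. No provision of the Act survives.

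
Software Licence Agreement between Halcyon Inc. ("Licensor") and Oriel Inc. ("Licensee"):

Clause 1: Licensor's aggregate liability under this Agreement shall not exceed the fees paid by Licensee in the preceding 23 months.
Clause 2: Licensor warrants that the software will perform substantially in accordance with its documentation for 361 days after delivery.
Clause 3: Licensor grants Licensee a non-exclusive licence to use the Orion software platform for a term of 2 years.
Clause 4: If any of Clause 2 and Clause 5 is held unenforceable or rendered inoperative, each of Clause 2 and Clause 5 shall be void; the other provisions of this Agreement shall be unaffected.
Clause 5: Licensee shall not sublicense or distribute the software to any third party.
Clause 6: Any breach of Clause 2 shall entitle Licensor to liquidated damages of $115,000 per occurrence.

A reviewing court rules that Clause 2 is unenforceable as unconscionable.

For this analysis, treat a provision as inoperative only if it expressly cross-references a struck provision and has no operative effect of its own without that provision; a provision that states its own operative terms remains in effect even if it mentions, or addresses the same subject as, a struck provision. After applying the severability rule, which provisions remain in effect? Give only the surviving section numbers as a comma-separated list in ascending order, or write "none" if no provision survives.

Clause 2 is struck. Clause 6 operates only by reference to Clause 2, so it falls with Clause 2. Clause 4 declares Clause 2 and Clause 5 mutually dependent; since one of them has fallen, all of them are of no effect. That brings down Clause 5 as well. The remainder continues in force under Clause 4. That leaves Clause 1, Clause 3, and Clause 4 in effect.

1, 3, 4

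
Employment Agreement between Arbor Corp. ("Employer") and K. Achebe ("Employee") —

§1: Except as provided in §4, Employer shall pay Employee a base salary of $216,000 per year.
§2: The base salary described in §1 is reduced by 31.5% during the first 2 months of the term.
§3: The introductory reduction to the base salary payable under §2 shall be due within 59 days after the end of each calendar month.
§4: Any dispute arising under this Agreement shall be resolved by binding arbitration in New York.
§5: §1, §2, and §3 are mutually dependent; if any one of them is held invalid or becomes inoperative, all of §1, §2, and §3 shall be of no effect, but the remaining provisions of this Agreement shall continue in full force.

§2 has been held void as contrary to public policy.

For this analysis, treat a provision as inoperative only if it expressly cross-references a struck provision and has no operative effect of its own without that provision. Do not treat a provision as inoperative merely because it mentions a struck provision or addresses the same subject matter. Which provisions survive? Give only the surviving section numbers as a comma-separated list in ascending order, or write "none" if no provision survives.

§2 is struck. §3 has no operative effect of its own apart from §2 and is therefore inoperative. §5 declares §1, §2, and §3 mutually dependent; since one of them has fallen, all of them are of no effect. That brings down §1 as well. The remainder continues in force under §5. That leaves §4 and §5 in effect.

4, 5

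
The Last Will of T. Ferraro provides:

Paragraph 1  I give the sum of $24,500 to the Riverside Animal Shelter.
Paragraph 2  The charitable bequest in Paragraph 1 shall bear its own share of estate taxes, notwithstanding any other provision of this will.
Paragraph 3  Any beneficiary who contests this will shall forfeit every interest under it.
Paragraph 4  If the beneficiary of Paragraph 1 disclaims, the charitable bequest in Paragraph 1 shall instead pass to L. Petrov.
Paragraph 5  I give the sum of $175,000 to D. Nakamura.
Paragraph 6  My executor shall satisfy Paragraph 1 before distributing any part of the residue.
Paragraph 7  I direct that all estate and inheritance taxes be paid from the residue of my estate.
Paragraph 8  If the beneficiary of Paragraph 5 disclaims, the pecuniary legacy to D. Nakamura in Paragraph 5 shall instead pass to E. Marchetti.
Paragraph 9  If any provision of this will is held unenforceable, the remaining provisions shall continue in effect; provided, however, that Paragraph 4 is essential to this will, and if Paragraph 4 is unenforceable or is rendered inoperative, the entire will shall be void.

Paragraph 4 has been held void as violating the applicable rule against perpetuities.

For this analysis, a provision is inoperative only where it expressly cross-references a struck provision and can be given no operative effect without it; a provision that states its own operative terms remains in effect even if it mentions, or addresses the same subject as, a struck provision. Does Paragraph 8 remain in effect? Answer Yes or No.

No

Paragraph 4 is struck. No other provision's operative terms depend on Paragraph 4. Paragraph 9 makes Paragraph 4 an essential term, and Paragraph 4 is the provision held invalid; under Paragraph 9, the entire will is therefore void. No provision of the will survives. Paragraph 8 is among the inoperative provisions, so the answer is no.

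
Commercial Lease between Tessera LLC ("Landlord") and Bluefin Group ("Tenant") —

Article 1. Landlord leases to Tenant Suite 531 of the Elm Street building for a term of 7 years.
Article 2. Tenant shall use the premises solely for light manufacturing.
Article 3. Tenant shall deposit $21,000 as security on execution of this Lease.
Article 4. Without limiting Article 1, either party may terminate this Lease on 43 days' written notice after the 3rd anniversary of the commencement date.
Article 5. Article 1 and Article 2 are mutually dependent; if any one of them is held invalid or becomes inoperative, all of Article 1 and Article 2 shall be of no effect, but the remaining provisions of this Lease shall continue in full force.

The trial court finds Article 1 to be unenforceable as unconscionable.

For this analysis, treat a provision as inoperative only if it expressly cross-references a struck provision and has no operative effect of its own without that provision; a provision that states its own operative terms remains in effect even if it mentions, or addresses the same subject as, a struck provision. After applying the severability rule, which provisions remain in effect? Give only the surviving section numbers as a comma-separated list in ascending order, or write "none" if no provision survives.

Article 1 is struck. Although Article 4 refers to Article 1, its operative terms do not depend on Article 1, so it remains in effect. Nothing else in the Lease is defined by reference to Article 1. Article 5 declares Article 1 and Article 2 mutually dependent; since one of them has fallen, all of them are of no effect. That brings down Article 2 as well. The remainder continues in force under Article 5. The provisions still in force are Article 3, Article 4, and Article 5.

3, 4, 5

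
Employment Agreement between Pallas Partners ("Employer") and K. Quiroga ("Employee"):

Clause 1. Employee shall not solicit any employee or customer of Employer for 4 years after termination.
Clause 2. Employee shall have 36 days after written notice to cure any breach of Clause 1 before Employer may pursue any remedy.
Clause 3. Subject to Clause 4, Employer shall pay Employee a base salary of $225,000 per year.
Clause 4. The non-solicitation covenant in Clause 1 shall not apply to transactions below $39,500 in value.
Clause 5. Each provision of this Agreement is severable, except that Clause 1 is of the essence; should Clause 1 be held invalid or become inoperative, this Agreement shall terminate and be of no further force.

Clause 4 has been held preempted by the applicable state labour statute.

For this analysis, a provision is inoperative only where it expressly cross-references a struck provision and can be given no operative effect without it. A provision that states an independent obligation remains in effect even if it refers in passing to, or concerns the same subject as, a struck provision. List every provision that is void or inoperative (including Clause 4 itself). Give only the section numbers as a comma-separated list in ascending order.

Clause 4 is struck. Clause 3 mentions Clause 4 but its own obligation stands independently of Clause 4, so Clause 3 is not affected. No other provision's operative terms depend on Clause 4. Clause 5 makes Clause 1 an essential term, but Clause 1 is unaffected, so the severability proviso in Clause 5 preserves the remaining provisions. That leaves Clause 1, Clause 2, Clause 3, and Clause 5 in effect.

4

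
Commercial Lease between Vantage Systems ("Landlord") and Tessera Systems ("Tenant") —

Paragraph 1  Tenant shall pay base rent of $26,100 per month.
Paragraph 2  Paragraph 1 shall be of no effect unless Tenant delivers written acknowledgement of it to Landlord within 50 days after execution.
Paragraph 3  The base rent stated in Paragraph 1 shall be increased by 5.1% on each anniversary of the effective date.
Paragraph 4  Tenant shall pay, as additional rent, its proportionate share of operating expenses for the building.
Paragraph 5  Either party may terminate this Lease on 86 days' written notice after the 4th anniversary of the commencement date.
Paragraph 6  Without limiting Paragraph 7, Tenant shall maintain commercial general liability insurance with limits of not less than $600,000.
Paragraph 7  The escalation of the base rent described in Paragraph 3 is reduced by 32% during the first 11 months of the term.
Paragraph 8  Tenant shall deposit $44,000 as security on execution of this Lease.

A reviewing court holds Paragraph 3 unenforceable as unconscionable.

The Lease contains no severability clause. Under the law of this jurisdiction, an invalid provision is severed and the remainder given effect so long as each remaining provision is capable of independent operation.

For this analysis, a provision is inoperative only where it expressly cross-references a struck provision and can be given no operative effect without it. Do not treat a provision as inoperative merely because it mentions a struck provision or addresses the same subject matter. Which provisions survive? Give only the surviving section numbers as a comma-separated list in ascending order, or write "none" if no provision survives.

Paragraph 3 is struck. Paragraph 7 does nothing except set the introductory reduction to the escalation of the base rent by reference to Paragraph 3; with Paragraph 3 gone it has no independent effect and is inoperative. Paragraph 6 mentions Paragraph 7 but its own obligation stands independently of Paragraph 7, so Paragraph 6 is not affected. With no severability clause, the stated default rule severs what cannot stand and enforces each remaining provision that can operate on its own. Paragraph 1, Paragraph 2, Paragraph 4, Paragraph 5, Paragraph 6, and Paragraph 8 remain in effect.

1, 2, 4, 5, 6, 8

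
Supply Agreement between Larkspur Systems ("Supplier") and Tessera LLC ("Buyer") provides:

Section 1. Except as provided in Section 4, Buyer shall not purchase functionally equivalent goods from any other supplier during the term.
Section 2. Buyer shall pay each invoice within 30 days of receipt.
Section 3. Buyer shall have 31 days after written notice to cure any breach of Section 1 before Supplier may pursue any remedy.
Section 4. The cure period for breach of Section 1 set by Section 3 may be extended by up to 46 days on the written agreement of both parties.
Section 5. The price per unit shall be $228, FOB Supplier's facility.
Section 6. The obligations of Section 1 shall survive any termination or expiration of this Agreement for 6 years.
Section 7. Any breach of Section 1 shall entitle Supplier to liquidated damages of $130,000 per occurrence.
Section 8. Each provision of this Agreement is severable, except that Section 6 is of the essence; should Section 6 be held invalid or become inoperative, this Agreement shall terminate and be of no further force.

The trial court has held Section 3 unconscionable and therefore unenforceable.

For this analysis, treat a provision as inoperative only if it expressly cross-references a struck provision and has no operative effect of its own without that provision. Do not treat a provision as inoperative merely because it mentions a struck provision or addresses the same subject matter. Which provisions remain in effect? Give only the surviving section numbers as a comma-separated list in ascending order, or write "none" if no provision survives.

1, 2, 5, 6, 7, 8

Section 3 is struck. Section 4 has no operative effect of its own apart from Section 3 and is therefore inoperative. Although Section 1 refers to Section 4, its operative terms do not depend on Section 4, so it remains in effect. Section 8 makes Section 6 an essential term, but Section 6 is unaffected, so the severability proviso in Section 8 preserves the remaining provisions. That leaves Section 1, Section 2, Section 5, Section 6, Section 7, and Section 8 in effect.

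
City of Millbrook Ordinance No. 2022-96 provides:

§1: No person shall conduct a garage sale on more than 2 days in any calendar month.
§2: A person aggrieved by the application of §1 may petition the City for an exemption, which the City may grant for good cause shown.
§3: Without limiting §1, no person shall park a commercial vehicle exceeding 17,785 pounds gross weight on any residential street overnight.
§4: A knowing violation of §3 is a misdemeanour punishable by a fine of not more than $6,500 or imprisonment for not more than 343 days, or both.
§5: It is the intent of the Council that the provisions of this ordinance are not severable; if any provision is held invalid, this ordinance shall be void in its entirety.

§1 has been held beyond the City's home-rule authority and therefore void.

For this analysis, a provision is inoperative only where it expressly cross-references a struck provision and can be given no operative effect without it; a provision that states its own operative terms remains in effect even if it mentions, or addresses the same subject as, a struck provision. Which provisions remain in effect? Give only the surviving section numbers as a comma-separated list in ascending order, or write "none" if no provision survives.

none

§1 is struck. §2 merely fixes the exemption procedure for §1; with §1 gone it has nothing to operate on and falls away. §5 provides that the ordinance is not severable, so the invalidity of any one provision voids the entire ordinance. No provision of the ordinance survives.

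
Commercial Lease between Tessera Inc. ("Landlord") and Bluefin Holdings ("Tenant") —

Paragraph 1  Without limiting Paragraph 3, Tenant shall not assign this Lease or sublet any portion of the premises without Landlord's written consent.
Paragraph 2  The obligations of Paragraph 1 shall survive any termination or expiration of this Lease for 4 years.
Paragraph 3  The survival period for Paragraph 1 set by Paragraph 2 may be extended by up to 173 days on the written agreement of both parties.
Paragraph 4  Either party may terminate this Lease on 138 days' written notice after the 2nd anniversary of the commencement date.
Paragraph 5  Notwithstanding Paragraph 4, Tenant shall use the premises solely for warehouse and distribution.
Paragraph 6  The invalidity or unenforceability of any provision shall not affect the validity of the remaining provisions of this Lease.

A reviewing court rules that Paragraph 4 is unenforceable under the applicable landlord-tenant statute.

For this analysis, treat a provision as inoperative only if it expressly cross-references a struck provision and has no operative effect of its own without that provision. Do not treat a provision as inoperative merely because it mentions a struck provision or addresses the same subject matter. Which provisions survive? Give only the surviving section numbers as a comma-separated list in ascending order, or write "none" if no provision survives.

1, 2, 3, 5, 6

Paragraph 4 is struck. Paragraph 5 mentions Paragraph 4 but its own obligation stands independently of Paragraph 4, so Paragraph 5 is not affected. No other provision's operative terms depend on Paragraph 4. Under the severability clause in Paragraph 6, the remaining provisions continue in force. The provisions still in force are Paragraph 1, Paragraph 2, Paragraph 3, Paragraph 5, and Paragraph 6.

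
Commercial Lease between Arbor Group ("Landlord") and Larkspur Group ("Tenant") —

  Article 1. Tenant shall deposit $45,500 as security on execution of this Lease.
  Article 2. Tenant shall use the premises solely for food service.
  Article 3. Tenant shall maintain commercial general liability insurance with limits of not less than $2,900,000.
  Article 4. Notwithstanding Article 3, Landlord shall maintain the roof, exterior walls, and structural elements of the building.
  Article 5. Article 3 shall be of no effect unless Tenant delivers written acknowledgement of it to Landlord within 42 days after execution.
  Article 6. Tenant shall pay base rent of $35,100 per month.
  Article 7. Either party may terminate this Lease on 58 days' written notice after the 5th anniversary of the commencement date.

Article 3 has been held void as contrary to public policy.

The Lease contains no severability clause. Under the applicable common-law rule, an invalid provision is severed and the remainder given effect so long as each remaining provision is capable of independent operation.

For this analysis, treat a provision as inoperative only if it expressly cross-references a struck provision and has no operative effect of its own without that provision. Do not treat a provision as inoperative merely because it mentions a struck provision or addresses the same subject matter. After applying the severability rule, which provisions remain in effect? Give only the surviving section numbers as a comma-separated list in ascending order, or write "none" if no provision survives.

Article 3 is struck. Article 5 merely fixes the acknowledgement condition for Article 3; with Article 3 gone it has nothing to operate on and falls away. Although Article 4 refers to Article 3, its operative terms do not depend on Article 3, so it remains in effect. Under the stated default rule, only provisions that cannot operate independently fall away; the rest are enforced. The provisions still in force are Article 1, Article 2, Article 4, Article 6, and Article 7.

1, 2, 4, 6, 7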